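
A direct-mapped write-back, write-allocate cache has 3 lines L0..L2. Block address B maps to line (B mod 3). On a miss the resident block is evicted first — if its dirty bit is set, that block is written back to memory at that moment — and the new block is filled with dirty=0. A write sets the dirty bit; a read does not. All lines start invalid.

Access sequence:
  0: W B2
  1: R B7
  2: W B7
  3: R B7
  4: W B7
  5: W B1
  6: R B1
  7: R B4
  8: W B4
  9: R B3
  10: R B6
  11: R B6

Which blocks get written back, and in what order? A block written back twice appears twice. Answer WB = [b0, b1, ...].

WB = [7, 1]

0: W B2 → L2 miss [D]
1: R B7 → L1 miss [-]
2: W B7 → L1 hit [D]
3: R B7 → L1 hit [D]
4: W B7 → L1 hit [D]
5: W B1 → L1 miss wb→B7 [D]
6: R B1 → L1 hit [D]
7: R B4 → L1 miss wb→B1 [-]
8: W B4 → L1 hit [D]
9: R B3 → L0 miss [-]
10: R B6 → L0 miss [-]
11: R B6 → L0 hit [-]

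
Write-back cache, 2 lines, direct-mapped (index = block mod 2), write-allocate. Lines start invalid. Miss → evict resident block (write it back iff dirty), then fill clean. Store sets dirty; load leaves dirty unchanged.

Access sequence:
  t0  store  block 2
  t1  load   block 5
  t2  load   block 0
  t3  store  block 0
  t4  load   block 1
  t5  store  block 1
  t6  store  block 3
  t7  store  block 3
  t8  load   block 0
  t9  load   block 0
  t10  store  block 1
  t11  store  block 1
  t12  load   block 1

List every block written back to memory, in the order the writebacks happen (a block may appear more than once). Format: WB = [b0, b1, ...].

WB = [2, 1, 3]

0: W B2 -> L0 miss  d=D]
1: R B5 -> L1 miss  d=-]
2: R B0 -> L0 miss wb->B2  d=-]
3: W B0 -> L0 hit  d=D]
4: R B1 -> L1 miss  d=-]
5: W B1 -> L1 hit  d=D]
6: W B3 -> L1 miss wb->B1  d=D]
7: W B3 -> L1 hit  d=D]
8: R B0 -> L0 hit  d=D]
9: R B0 -> L0 hit  d=D]
10: W B1 -> L1 miss wb->B3  d=D]
11: W B1 -> L1 hit  d=D]
12: R B1 -> L1 hit  d=D]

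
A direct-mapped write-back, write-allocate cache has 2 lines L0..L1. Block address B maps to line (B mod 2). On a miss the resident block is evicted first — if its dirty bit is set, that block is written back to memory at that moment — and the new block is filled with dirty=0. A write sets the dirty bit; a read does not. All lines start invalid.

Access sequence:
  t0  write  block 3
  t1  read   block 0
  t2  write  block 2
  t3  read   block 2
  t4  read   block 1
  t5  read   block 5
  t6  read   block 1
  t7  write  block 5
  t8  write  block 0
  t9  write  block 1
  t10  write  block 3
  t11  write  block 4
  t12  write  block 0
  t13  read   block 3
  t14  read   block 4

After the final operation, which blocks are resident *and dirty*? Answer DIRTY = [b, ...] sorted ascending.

0: W B3 → L1 miss [D]
1: R B0 → L0 miss [-]
2: W B2 → L0 miss [D]
3: R B2 → L0 hit [D]
4: R B1 → L1 miss wb→B3 [-]
5: R B5 → L1 miss [-]
6: R B1 → L1 miss [-]
7: W B5 → L1 miss [D]
8: W B0 → L0 miss wb→B2 [D]
9: W B1 → L1 miss wb→B5 [D]
10: W B3 → L1 miss wb→B1 [D]
11: W B4 → L0 miss wb→B0 [D]
12: W B0 → L0 miss wb→B4 [D]
13: R B3 → L1 hit [D]
14: R B4 → L0 miss wb→B0 [-]

DIRTY = [3]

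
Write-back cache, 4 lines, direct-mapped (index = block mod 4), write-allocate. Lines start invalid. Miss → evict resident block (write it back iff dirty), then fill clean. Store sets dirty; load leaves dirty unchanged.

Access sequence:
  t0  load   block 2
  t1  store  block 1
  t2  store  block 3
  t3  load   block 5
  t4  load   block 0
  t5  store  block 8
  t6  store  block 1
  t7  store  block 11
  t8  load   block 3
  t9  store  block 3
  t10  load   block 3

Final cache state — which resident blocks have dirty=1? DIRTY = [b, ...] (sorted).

DIRTY = [1, 3, 8]

0: R B2 → L2 miss [-]
1: W B1 → L1 miss [D]
2: W B3 → L3 miss [D]
3: R B5 → L1 miss wb→B1 [-]
4: R B0 → L0 miss [-]
5: W B8 → L0 miss [D]
6: W B1 → L1 miss [D]
7: W B11 → L3 miss wb→B3 [D]
8: R B3 → L3 miss wb→B11 [-]
9: W B3 → L3 hit [D]
10: R B3 → L3 hit [D]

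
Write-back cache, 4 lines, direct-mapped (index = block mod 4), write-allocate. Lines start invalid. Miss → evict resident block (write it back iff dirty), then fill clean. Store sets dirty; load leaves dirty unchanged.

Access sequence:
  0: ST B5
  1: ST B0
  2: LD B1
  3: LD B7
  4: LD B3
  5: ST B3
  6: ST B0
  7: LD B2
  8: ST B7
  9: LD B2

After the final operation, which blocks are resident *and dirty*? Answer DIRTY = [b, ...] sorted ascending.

  0 | W B5 → L1 miss [D]
  1 | W B0 → L0 miss [D]
  2 | R B1 → L1 miss wb→B5 [-]
  3 | R B7 → L3 miss [-]
  4 | R B3 → L3 miss [-]
  5 | W B3 → L3 hit [D]
  6 | W B0 → L0 hit [D]
  7 | R B2 → L2 miss [-]
  8 | W B7 → L3 miss wb→B3 [D]
  9 | R B2 → L2 hit [-]

DIRTY = [0, 7]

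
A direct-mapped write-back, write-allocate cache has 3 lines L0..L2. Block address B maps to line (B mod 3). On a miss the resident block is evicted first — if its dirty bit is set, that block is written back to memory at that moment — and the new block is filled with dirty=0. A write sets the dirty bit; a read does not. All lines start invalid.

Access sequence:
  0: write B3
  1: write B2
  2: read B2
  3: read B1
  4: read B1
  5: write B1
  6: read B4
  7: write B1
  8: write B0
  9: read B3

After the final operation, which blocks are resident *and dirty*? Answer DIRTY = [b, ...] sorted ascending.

DIRTY = [1, 2]

0: W B3 → L0 miss [D]
1: W B2 → L2 miss [D]
2: R B2 → L2 hit [D]
3: R B1 → L1 miss [-]
4: R B1 → L1 hit [-]
5: W B1 → L1 hit [D]
6: R B4 → L1 miss wb→B1 [-]
7: W B1 → L1 miss [D]
8: W B0 → L0 miss wb→B3 [D]
9: R B3 → L0 miss wb→B0 [-]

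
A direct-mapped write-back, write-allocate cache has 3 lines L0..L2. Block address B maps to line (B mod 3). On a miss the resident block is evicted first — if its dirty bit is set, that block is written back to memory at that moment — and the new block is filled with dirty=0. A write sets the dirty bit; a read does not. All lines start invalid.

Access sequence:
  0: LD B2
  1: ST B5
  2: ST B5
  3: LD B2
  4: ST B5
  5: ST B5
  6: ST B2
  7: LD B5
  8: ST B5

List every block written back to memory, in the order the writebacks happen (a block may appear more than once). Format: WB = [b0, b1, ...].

WB = [5, 5, 2]

0: R B2 → L2 miss [-]
1: W B5 → L2 miss [D]
2: W B5 → L2 hit [D]
3: R B2 → L2 miss wb→B5 [-]
4: W B5 → L2 miss [D]
5: W B5 → L2 hit [D]
6: W B2 → L2 miss wb→B5 [D]
7: R B5 → L2 miss wb→B2 [-]
8: W B5 → L2 hit [D]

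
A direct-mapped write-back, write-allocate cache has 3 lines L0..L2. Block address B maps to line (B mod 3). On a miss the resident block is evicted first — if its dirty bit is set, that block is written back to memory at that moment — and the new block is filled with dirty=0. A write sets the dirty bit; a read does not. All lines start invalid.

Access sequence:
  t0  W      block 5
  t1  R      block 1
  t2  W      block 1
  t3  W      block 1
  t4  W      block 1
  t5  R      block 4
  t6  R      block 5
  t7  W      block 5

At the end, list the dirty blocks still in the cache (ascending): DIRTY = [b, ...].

DIRTY = [5]

0: W B5 -> L2 miss  d=D]
1: R B1 -> L1 miss  d=-]
2: W B1 -> L1 hit  d=D]
3: W B1 -> L1 hit  d=D]
4: W B1 -> L1 hit  d=D]
5: R B4 -> L1 miss wb->B1  d=-]
6: R B5 -> L2 hit  d=D]
7: W B5 -> L2 hit  d=D]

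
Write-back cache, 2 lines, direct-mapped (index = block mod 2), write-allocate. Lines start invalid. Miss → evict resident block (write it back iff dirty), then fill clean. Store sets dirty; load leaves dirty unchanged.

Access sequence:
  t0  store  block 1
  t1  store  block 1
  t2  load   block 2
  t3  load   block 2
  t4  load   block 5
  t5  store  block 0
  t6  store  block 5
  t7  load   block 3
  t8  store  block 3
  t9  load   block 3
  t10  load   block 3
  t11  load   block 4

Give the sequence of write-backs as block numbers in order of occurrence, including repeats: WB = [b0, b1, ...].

0: W B1 -> L1 miss  d=D]
1: W B1 -> L1 hit  d=D]
2: R B2 -> L0 miss  d=-]
3: R B2 -> L0 hit  d=-]
4: R B5 -> L1 miss wb->B1  d=-]
5: W B0 -> L0 miss  d=D]
6: W B5 -> L1 hit  d=D]
7: R B3 -> L1 miss wb->B5  d=-]
8: W B3 -> L1 hit  d=D]
9: R B3 -> L1 hit  d=D]
10: R B3 -> L1 hit  d=D]
11: R B4 -> L0 miss wb->B0  d=-]

WB = [1, 5, 0]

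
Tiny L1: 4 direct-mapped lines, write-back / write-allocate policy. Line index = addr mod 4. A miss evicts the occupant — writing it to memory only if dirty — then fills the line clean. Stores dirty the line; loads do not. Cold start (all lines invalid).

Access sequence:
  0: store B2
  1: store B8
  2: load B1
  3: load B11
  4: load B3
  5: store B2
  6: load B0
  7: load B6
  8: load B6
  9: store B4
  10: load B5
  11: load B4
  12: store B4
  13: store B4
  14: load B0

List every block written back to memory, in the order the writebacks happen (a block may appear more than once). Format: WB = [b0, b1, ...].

WB = [8, 2, 4]

0: W B2 -> L2 miss  d=D]
1: W B8 -> L0 miss  d=D]
2: R B1 -> L1 miss  d=-]
3: R B11 -> L3 miss  d=-]
4: R B3 -> L3 miss  d=-]
5: W B2 -> L2 hit  d=D]
6: R B0 -> L0 miss wb->B8  d=-]
7: R B6 -> L2 miss wb->B2  d=-]
8: R B6 -> L2 hit  d=-]
9: W B4 -> L0 miss  d=D]
10: R B5 -> L1 miss  d=-]
11: R B4 -> L0 hit  d=D]
12: W B4 -> L0 hit  d=D]
13: W B4 -> L0 hit  d=D]
14: R B0 -> L0 miss wb->B4  d=-]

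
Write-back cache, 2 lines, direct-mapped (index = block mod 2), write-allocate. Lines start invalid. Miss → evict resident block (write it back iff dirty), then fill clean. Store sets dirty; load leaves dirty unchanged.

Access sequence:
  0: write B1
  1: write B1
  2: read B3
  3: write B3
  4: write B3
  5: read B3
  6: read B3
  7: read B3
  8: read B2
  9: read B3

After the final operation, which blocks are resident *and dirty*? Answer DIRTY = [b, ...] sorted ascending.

DIRTY = [3]

  0 | W B1 → L1 miss [D]
  1 | W B1 → L1 hit [D]
  2 | R B3 → L1 miss wb→B1 [-]
  3 | W B3 → L1 hit [D]
  4 | W B3 → L1 hit [D]
  5 | R B3 → L1 hit [D]
  6 | R B3 → L1 hit [D]
  7 | R B3 → L1 hit [D]
  8 | R B2 → L0 miss [-]
  9 | R B3 → L1 hit [D]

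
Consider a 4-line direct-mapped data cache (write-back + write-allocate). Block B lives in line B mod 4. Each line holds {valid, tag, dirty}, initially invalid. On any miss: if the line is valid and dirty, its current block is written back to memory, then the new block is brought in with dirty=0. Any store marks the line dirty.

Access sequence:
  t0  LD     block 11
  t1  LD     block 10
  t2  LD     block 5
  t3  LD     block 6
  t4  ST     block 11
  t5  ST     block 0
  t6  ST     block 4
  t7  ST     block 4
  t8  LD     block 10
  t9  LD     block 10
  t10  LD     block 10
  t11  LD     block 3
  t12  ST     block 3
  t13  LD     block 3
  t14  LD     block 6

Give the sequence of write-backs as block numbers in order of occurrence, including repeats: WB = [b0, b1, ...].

  0 | R B11 → L3 miss [-]
  1 | R B10 → L2 miss [-]
  2 | R B5 → L1 miss [-]
  3 | R B6 → L2 miss [-]
  4 | W B11 → L3 hit [D]
  5 | W B0 → L0 miss [D]
  6 | W B4 → L0 miss wb→B0 [D]
  7 | W B4 → L0 hit [D]
  8 | R B10 → L2 miss [-]
  9 | R B10 → L2 hit [-]
  10 | R B10 → L2 hit [-]
  11 | R B3 → L3 miss wb→B11 [-]
  12 | W B3 → L3 hit [D]
  13 | R B3 → L3 hit [D]
  14 | R B6 → L2 miss [-]

WB = [0, 11]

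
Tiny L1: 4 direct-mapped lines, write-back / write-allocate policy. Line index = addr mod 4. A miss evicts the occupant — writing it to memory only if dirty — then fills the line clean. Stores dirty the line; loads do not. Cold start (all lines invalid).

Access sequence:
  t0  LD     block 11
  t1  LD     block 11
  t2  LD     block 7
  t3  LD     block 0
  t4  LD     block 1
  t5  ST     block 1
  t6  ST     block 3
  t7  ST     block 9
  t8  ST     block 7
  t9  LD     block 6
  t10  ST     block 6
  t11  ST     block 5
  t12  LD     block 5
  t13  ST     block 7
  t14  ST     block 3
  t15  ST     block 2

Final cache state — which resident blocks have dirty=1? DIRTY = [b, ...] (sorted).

0: R B11 → L3 miss [-]
1: R B11 → L3 hit [-]
2: R B7 → L3 miss [-]
3: R B0 → L0 miss [-]
4: R B1 → L1 miss [-]
5: W B1 → L1 hit [D]
6: W B3 → L3 miss [D]
7: W B9 → L1 miss wb→B1 [D]
8: W B7 → L3 miss wb→B3 [D]
9: R B6 → L2 miss [-]
10: W B6 → L2 hit [D]
11: W B5 → L1 miss wb→B9 [D]
12: R B5 → L1 hit [D]
13: W B7 → L3 hit [D]
14: W B3 → L3 miss wb→B7 [D]
15: W B2 → L2 miss wb→B6 [D]

DIRTY = [2, 3, 5]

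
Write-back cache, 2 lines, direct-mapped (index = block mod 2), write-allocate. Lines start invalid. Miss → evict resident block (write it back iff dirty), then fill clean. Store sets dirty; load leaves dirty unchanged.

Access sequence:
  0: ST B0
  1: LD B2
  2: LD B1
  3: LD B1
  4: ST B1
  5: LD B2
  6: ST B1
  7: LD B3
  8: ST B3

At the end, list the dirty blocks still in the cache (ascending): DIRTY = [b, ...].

DIRTY = [3]

0: W B0 → L0 miss [D]
1: R B2 → L0 miss wb→B0 [-]
2: R B1 → L1 miss [-]
3: R B1 → L1 hit [-]
4: W B1 → L1 hit [D]
5: R B2 → L0 hit [-]
6: W B1 → L1 hit [D]
7: R B3 → L1 miss wb→B1 [-]
8: W B3 → L1 hit [D]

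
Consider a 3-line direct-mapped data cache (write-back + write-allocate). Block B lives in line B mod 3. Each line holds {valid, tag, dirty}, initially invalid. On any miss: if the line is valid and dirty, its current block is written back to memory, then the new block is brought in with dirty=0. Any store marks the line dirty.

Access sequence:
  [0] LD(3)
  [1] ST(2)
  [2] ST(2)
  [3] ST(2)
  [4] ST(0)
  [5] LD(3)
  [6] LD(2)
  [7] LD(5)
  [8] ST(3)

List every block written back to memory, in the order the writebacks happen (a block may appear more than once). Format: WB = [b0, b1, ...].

WB = [0, 2]

0: R B3 -> L0 miss  d=-]
1: W B2 -> L2 miss  d=D]
2: W B2 -> L2 hit  d=D]
3: W B2 -> L2 hit  d=D]
4: W B0 -> L0 miss  d=D]
5: R B3 -> L0 miss wb->B0  d=-]
6: R B2 -> L2 hit  d=D]
7: R B5 -> L2 miss wb->B2  d=-]
8: W B3 -> L0 hit  d=D]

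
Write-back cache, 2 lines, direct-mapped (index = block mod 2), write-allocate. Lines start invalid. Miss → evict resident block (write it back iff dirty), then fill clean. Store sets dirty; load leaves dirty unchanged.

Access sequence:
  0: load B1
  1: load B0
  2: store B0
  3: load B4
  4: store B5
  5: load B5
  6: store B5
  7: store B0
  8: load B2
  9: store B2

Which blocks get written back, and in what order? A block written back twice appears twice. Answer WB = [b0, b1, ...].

WB = [0, 0]

0: R B1 -> L1 miss  d=-]
1: R B0 -> L0 miss  d=-]
2: W B0 -> L0 hit  d=D]
3: R B4 -> L0 miss wb->B0  d=-]
4: W B5 -> L1 miss  d=D]
5: R B5 -> L1 hit  d=D]
6: W B5 -> L1 hit  d=D]
7: W B0 -> L0 miss  d=D]
8: R B2 -> L0 miss wb->B0  d=-]
9: W B2 -> L0 hit  d=D]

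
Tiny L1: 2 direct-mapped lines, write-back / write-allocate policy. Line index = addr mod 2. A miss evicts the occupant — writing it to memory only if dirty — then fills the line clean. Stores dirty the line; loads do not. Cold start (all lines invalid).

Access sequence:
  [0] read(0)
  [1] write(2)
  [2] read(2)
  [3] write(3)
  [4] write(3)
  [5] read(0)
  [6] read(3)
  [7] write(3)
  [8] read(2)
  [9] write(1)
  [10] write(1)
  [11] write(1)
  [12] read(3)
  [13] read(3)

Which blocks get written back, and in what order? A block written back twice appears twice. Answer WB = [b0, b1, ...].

0: R B0 -> L0 miss  d=-]
1: W B2 -> L0 miss  d=D]
2: R B2 -> L0 hit  d=D]
3: W B3 -> L1 miss  d=D]
4: W B3 -> L1 hit  d=D]
5: R B0 -> L0 miss wb->B2  d=-]
6: R B3 -> L1 hit  d=D]
7: W B3 -> L1 hit  d=D]
8: R B2 -> L0 miss  d=-]
9: W B1 -> L1 miss wb->B3  d=D]
10: W B1 -> L1 hit  d=D]
11: W B1 -> L1 hit  d=D]
12: R B3 -> L1 miss wb->B1  d=-]
13: R B3 -> L1 hit  d=-]

WB = [2, 3, 1]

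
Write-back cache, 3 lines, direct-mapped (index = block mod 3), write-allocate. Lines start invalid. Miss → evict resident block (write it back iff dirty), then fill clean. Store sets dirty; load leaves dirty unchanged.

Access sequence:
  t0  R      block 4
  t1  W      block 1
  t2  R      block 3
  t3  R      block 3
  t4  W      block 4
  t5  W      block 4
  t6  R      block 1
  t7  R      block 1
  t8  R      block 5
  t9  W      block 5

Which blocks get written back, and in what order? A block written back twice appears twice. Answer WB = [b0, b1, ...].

0: R B4 → L1 miss [-]
1: W B1 → L1 miss [D]
2: R B3 → L0 miss [-]
3: R B3 → L0 hit [-]
4: W B4 → L1 miss wb→B1 [D]
5: W B4 → L1 hit [D]
6: R B1 → L1 miss wb→B4 [-]
7: R B1 → L1 hit [-]
8: R B5 → L2 miss [-]
9: W B5 → L2 hit [D]

WB = [1, 4]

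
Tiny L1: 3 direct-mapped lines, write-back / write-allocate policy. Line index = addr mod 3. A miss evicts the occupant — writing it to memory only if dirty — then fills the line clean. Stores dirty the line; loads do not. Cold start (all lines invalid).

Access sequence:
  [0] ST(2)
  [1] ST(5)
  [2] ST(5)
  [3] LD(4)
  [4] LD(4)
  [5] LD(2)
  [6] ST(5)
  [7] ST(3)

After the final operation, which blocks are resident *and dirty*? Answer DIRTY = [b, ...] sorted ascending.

  0 | W B2 → L2 miss [D]
  1 | W B5 → L2 miss wb→B2 [D]
  2 | W B5 → L2 hit [D]
  3 | R B4 → L1 miss [-]
  4 | R B4 → L1 hit [-]
  5 | R B2 → L2 miss wb→B5 [-]
  6 | W B5 → L2 miss [D]
  7 | W B3 → L0 miss [D]

DIRTY = [3, 5]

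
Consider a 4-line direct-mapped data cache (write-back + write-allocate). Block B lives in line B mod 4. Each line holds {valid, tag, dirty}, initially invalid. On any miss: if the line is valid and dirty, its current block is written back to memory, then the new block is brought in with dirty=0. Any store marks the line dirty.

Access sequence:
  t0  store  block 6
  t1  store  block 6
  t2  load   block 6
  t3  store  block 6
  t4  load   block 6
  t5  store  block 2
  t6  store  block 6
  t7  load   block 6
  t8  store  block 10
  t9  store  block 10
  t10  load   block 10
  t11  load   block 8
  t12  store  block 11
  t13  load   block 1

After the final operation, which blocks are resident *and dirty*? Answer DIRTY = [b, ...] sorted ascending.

DIRTY = [10, 11]

  0 | W B6 → L2 miss [D]
  1 | W B6 → L2 hit [D]
  2 | R B6 → L2 hit [D]
  3 | W B6 → L2 hit [D]
  4 | R B6 → L2 hit [D]
  5 | W B2 → L2 miss wb→B6 [D]
  6 | W B6 → L2 miss wb→B2 [D]
  7 | R B6 → L2 hit [D]
  8 | W B10 → L2 miss wb→B6 [D]
  9 | W B10 → L2 hit [D]
  10 | R B10 → L2 hit [D]
  11 | R B8 → L0 miss [-]
  12 | W B11 → L3 miss [D]
  13 | R B1 → L1 miss [-]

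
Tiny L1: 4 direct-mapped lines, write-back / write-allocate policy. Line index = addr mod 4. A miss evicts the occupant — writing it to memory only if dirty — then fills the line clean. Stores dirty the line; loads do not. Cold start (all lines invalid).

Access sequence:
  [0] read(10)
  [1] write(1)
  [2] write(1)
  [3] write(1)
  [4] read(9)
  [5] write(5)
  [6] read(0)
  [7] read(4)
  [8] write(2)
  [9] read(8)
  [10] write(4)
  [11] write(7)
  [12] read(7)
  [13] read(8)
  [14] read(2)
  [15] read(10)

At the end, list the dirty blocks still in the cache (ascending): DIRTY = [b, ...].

DIRTY = [5, 7]

0: R B10 → L2 miss [-]
1: W B1 → L1 miss [D]
2: W B1 → L1 hit [D]
3: W B1 → L1 hit [D]
4: R B9 → L1 miss wb→B1 [-]
5: W B5 → L1 miss [D]
6: R B0 → L0 miss [-]
7: R B4 → L0 miss [-]
8: W B2 → L2 miss [D]
9: R B8 → L0 miss [-]
10: W B4 → L0 miss [D]
11: W B7 → L3 miss [D]
12: R B7 → L3 hit [D]
13: R B8 → L0 miss wb→B4 [-]
14: R B2 → L2 hit [D]
15: R B10 → L2 miss wb→B2 [-]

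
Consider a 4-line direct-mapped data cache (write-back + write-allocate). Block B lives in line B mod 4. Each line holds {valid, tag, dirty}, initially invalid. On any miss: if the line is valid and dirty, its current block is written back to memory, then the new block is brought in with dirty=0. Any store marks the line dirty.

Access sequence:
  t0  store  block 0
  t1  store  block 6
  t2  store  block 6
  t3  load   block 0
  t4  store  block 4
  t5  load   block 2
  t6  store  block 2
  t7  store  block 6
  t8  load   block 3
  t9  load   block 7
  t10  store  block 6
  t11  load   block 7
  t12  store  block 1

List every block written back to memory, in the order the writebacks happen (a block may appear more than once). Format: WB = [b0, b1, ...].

0: W B0 → L0 miss [D]
1: W B6 → L2 miss [D]
2: W B6 → L2 hit [D]
3: R B0 → L0 hit [D]
4: W B4 → L0 miss wb→B0 [D]
5: R B2 → L2 miss wb→B6 [-]
6: W B2 → L2 hit [D]
7: W B6 → L2 miss wb→B2 [D]
8: R B3 → L3 miss [-]
9: R B7 → L3 miss [-]
10: W B6 → L2 hit [D]
11: R B7 → L3 hit [-]
12: W B1 → L1 miss [D]

WB = [0, 6, 2]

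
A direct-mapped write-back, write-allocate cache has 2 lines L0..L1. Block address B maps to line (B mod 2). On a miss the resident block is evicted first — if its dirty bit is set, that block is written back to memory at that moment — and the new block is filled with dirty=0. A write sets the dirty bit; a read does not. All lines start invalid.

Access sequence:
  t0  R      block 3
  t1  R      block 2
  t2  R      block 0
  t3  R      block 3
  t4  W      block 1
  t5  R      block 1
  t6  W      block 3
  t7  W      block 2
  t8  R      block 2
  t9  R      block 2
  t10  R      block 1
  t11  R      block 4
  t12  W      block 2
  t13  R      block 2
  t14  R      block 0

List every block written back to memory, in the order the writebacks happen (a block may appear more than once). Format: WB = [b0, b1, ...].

0: R B3 -> L1 miss  d=-]
1: R B2 -> L0 miss  d=-]
2: R B0 -> L0 miss  d=-]
3: R B3 -> L1 hit  d=-]
4: W B1 -> L1 miss  d=D]
5: R B1 -> L1 hit  d=D]
6: W B3 -> L1 miss wb->B1  d=D]
7: W B2 -> L0 miss  d=D]
8: R B2 -> L0 hit  d=D]
9: R B2 -> L0 hit  d=D]
10: R B1 -> L1 miss wb->B3  d=-]
11: R B4 -> L0 miss wb->B2  d=-]
12: W B2 -> L0 miss  d=D]
13: R B2 -> L0 hit  d=D]
14: R B0 -> L0 miss wb->B2  d=-]

WB = [1, 3, 2, 2]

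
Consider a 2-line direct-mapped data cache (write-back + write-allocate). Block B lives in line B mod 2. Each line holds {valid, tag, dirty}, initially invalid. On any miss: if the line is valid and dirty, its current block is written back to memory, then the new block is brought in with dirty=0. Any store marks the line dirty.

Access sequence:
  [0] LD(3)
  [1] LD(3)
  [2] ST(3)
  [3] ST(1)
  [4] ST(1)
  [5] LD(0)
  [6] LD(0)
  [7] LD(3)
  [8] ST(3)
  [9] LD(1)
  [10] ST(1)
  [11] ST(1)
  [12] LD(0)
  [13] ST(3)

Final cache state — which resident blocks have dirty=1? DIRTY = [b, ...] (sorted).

0: R B3 -> L1 miss  d=-]
1: R B3 -> L1 hit  d=-]
2: W B3 -> L1 hit  d=D]
3: W B1 -> L1 miss wb->B3  d=D]
4: W B1 -> L1 hit  d=D]
5: R B0 -> L0 miss  d=-]
6: R B0 -> L0 hit  d=-]
7: R B3 -> L1 miss wb->B1  d=-]
8: W B3 -> L1 hit  d=D]
9: R B1 -> L1 miss wb->B3  d=-]
10: W B1 -> L1 hit  d=D]
11: W B1 -> L1 hit  d=D]
12: R B0 -> L0 hit  d=-]
13: W B3 -> L1 miss wb->B1  d=D]

DIRTY = [3]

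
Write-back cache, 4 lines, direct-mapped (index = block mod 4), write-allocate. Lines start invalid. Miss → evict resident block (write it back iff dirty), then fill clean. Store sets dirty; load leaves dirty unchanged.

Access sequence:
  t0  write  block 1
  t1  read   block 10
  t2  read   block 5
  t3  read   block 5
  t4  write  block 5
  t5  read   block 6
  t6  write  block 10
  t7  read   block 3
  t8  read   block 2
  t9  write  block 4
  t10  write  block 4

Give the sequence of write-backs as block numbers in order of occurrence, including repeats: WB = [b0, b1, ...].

  0 | W B1 → L1 miss [D]
  1 | R B10 → L2 miss [-]
  2 | R B5 → L1 miss wb→B1 [-]
  3 | R B5 → L1 hit [-]
  4 | W B5 → L1 hit [D]
  5 | R B6 → L2 miss [-]
  6 | W B10 → L2 miss [D]
  7 | R B3 → L3 miss [-]
  8 | R B2 → L2 miss wb→B10 [-]
  9 | W B4 → L0 miss [D]
  10 | W B4 → L0 hit [D]

WB = [1, 10]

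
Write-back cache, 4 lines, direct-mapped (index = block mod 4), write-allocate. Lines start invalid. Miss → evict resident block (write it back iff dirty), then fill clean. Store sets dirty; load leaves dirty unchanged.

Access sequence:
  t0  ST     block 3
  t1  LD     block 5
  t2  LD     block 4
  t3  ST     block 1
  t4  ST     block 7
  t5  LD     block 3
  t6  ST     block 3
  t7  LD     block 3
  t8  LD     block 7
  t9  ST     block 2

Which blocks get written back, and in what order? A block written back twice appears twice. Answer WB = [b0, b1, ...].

0: W B3 -> L3 miss  d=D]
1: R B5 -> L1 miss  d=-]
2: R B4 -> L0 miss  d=-]
3: W B1 -> L1 miss  d=D]
4: W B7 -> L3 miss wb->B3  d=D]
5: R B3 -> L3 miss wb->B7  d=-]
6: W B3 -> L3 hit  d=D]
7: R B3 -> L3 hit  d=D]
8: R B7 -> L3 miss wb->B3  d=-]
9: W B2 -> L2 miss  d=D]

WB = [3, 7, 3]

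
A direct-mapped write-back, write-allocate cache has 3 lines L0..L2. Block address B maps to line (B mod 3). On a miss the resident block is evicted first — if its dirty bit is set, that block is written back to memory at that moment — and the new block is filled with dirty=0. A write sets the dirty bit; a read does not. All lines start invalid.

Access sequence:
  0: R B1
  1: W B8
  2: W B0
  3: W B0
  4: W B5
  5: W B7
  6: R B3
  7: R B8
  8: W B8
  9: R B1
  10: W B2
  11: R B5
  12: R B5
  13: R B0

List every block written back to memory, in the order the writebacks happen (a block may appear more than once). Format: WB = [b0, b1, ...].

  0 | R B1 → L1 miss [-]
  1 | W B8 → L2 miss [D]
  2 | W B0 → L0 miss [D]
  3 | W B0 → L0 hit [D]
  4 | W B5 → L2 miss wb→B8 [D]
  5 | W B7 → L1 miss [D]
  6 | R B3 → L0 miss wb→B0 [-]
  7 | R B8 → L2 miss wb→B5 [-]
  8 | W B8 → L2 hit [D]
  9 | R B1 → L1 miss wb→B7 [-]
  10 | W B2 → L2 miss wb→B8 [D]
  11 | R B5 → L2 miss wb→B2 [-]
  12 | R B5 → L2 hit [-]
  13 | R B0 → L0 miss [-]

WB = [8, 0, 5, 7, 8, 2]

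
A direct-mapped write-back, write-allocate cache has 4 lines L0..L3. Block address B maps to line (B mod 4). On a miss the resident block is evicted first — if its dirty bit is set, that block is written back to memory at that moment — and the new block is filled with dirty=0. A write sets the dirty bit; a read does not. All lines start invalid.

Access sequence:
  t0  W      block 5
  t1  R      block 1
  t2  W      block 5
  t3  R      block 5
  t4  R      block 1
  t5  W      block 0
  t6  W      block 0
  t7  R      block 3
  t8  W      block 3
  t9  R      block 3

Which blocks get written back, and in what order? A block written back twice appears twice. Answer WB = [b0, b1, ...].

  0 | W B5 → L1 miss [D]
  1 | R B1 → L1 miss wb→B5 [-]
  2 | W B5 → L1 miss [D]
  3 | R B5 → L1 hit [D]
  4 | R B1 → L1 miss wb→B5 [-]
  5 | W B0 → L0 miss [D]
  6 | W B0 → L0 hit [D]
  7 | R B3 → L3 miss [-]
  8 | W B3 → L3 hit [D]
  9 | R B3 → L3 hit [D]

WB = [5, 5]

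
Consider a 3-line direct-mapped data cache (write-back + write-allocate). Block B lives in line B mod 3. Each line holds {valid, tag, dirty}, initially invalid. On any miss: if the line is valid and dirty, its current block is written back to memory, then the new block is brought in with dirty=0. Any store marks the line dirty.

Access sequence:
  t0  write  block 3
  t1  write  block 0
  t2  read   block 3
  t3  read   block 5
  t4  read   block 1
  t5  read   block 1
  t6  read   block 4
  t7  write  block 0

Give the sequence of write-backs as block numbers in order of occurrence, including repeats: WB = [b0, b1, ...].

WB = [3, 0]

0: W B3 → L0 miss [D]
1: W B0 → L0 miss wb→B3 [D]
2: R B3 → L0 miss wb→B0 [-]
3: R B5 → L2 miss [-]
4: R B1 → L1 miss [-]
5: R B1 → L1 hit [-]
6: R B4 → L1 miss [-]
7: W B0 → L0 miss [D]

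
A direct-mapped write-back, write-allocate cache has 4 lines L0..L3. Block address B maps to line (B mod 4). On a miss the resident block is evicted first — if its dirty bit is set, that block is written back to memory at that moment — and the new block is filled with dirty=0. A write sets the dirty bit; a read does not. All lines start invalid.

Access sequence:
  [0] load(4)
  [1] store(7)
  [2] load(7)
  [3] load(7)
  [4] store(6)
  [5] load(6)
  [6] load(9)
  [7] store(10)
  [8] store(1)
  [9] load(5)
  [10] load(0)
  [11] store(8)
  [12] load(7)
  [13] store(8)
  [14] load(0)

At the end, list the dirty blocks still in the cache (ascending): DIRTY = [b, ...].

DIRTY = [7, 10]

0: R B4 -> L0 miss  d=-]
1: W B7 -> L3 miss  d=D]
2: R B7 -> L3 hit  d=D]
3: R B7 -> L3 hit  d=D]
4: W B6 -> L2 miss  d=D]
5: R B6 -> L2 hit  d=D]
6: R B9 -> L1 miss  d=-]
7: W B10 -> L2 miss wb->B6  d=D]
8: W B1 -> L1 miss  d=D]
9: R B5 -> L1 miss wb->B1  d=-]
10: R B0 -> L0 miss  d=-]
11: W B8 -> L0 miss  d=D]
12: R B7 -> L3 hit  d=D]
13: W B8 -> L0 hit  d=D]
14: R B0 -> L0 miss wb->B8  d=-]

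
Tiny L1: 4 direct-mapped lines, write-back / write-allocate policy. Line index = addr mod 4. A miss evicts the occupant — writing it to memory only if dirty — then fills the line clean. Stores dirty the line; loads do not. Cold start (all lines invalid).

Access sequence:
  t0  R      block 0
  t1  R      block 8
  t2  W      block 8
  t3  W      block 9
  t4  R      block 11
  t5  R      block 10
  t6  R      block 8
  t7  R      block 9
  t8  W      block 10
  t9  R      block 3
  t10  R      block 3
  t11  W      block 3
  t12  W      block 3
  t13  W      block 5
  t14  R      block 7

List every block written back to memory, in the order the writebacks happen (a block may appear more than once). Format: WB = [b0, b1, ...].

WB = [9, 3]

  0 | R B0 → L0 miss [-]
  1 | R B8 → L0 miss [-]
  2 | W B8 → L0 hit [D]
  3 | W B9 → L1 miss [D]
  4 | R B11 → L3 miss [-]
  5 | R B10 → L2 miss [-]
  6 | R B8 → L0 hit [D]
  7 | R B9 → L1 hit [D]
  8 | W B10 → L2 hit [D]
  9 | R B3 → L3 miss [-]
  10 | R B3 → L3 hit [-]
  11 | W B3 → L3 hit [D]
  12 | W B3 → L3 hit [D]
  13 | W B5 → L1 miss wb→B9 [D]
  14 | R B7 → L3 miss wb→B3 [-]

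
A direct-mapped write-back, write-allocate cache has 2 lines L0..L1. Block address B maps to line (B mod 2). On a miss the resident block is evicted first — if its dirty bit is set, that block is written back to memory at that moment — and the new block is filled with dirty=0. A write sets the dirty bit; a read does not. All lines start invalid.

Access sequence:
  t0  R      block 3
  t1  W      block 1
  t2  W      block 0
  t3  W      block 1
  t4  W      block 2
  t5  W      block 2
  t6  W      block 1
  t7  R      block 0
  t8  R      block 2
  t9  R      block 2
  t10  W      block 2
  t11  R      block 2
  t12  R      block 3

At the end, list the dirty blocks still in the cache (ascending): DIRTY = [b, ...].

DIRTY = [2]

  0 | R B3 → L1 miss [-]
  1 | W B1 → L1 miss [D]
  2 | W B0 → L0 miss [D]
  3 | W B1 → L1 hit [D]
  4 | W B2 → L0 miss wb→B0 [D]
  5 | W B2 → L0 hit [D]
  6 | W B1 → L1 hit [D]
  7 | R B0 → L0 miss wb→B2 [-]
  8 | R B2 → L0 miss [-]
  9 | R B2 → L0 hit [-]
  10 | W B2 → L0 hit [D]
  11 | R B2 → L0 hit [D]
  12 | R B3 → L1 miss wb→B1 [-]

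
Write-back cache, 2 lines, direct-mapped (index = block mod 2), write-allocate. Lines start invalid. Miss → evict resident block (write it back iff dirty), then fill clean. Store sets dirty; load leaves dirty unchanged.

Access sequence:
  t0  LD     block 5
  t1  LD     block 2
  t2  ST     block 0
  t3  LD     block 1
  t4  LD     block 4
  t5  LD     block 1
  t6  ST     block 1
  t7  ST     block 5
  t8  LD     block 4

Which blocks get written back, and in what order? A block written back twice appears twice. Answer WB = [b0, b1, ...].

WB = [0, 1]

0: R B5 -> L1 miss  d=-]
1: R B2 -> L0 miss  d=-]
2: W B0 -> L0 miss  d=D]
3: R B1 -> L1 miss  d=-]
4: R B4 -> L0 miss wb->B0  d=-]
5: R B1 -> L1 hit  d=-]
6: W B1 -> L1 hit  d=D]
7: W B5 -> L1 miss wb->B1  d=D]
8: R B4 -> L0 hit  d=-]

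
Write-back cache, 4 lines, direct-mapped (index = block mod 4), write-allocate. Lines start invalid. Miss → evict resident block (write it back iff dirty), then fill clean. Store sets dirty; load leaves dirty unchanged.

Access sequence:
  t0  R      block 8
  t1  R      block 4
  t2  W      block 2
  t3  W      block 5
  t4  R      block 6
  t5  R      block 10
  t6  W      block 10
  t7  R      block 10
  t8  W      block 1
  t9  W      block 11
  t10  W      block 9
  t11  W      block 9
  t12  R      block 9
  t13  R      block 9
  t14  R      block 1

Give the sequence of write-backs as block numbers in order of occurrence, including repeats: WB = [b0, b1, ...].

WB = [2, 5, 1, 9]

0: R B8 → L0 miss [-]
1: R B4 → L0 miss [-]
2: W B2 → L2 miss [D]
3: W B5 → L1 miss [D]
4: R B6 → L2 miss wb→B2 [-]
5: R B10 → L2 miss [-]
6: W B10 → L2 hit [D]
7: R B10 → L2 hit [D]
8: W B1 → L1 miss wb→B5 [D]
9: W B11 → L3 miss [D]
10: W B9 → L1 miss wb→B1 [D]
11: W B9 → L1 hit [D]
12: R B9 → L1 hit [D]
13: R B9 → L1 hit [D]
14: R B1 → L1 miss wb→B9 [-]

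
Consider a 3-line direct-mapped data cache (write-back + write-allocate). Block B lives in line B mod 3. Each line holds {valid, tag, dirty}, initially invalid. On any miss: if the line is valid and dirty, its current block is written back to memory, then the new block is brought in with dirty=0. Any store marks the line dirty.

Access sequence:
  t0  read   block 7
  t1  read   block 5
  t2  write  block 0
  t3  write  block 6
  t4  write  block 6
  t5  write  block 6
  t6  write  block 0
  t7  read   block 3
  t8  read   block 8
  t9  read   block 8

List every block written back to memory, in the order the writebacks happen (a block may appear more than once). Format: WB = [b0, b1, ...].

0: R B7 → L1 miss [-]
1: R B5 → L2 miss [-]
2: W B0 → L0 miss [D]
3: W B6 → L0 miss wb→B0 [D]
4: W B6 → L0 hit [D]
5: W B6 → L0 hit [D]
6: W B0 → L0 miss wb→B6 [D]
7: R B3 → L0 miss wb→B0 [-]
8: R B8 → L2 miss [-]
9: R B8 → L2 hit [-]

WB = [0, 6, 0]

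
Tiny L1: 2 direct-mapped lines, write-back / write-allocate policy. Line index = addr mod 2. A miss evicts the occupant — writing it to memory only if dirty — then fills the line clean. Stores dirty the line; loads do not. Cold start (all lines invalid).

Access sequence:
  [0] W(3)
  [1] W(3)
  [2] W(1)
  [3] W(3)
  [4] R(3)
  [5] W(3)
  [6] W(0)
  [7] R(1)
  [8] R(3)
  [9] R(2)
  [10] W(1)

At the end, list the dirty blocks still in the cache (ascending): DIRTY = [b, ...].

0: W B3 -> L1 miss  d=D]
1: W B3 -> L1 hit  d=D]
2: W B1 -> L1 miss wb->B3  d=D]
3: W B3 -> L1 miss wb->B1  d=D]
4: R B3 -> L1 hit  d=D]
5: W B3 -> L1 hit  d=D]
6: W B0 -> L0 miss  d=D]
7: R B1 -> L1 miss wb->B3  d=-]
8: R B3 -> L1 miss  d=-]
9: R B2 -> L0 miss wb->B0  d=-]
10: W B1 -> L1 miss  d=D]

DIRTY = [1]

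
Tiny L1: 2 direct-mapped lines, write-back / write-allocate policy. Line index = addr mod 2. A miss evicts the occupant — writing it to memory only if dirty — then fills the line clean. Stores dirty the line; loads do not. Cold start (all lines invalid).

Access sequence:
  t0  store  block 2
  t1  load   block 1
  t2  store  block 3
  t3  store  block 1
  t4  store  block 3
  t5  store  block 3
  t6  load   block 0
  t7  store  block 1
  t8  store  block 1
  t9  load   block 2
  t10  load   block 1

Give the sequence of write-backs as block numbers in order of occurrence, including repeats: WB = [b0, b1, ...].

0: W B2 → L0 miss [D]
1: R B1 → L1 miss [-]
2: W B3 → L1 miss [D]
3: W B1 → L1 miss wb→B3 [D]
4: W B3 → L1 miss wb→B1 [D]
5: W B3 → L1 hit [D]
6: R B0 → L0 miss wb→B2 [-]
7: W B1 → L1 miss wb→B3 [D]
8: W B1 → L1 hit [D]
9: R B2 → L0 miss [-]
10: R B1 → L1 hit [D]

WB = [3, 1, 2, 3]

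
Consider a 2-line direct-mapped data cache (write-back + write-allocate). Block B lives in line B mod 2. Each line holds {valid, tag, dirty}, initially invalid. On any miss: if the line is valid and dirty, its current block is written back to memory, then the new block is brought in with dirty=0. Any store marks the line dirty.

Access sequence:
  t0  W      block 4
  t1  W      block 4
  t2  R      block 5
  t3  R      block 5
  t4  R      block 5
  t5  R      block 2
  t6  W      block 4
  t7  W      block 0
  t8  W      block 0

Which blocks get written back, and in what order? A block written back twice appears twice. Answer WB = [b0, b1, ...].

  0 | W B4 → L0 miss [D]
  1 | W B4 → L0 hit [D]
  2 | R B5 → L1 miss [-]
  3 | R B5 → L1 hit [-]
  4 | R B5 → L1 hit [-]
  5 | R B2 → L0 miss wb→B4 [-]
  6 | W B4 → L0 miss [D]
  7 | W B0 → L0 miss wb→B4 [D]
  8 | W B0 → L0 hit [D]

WB = [4, 4]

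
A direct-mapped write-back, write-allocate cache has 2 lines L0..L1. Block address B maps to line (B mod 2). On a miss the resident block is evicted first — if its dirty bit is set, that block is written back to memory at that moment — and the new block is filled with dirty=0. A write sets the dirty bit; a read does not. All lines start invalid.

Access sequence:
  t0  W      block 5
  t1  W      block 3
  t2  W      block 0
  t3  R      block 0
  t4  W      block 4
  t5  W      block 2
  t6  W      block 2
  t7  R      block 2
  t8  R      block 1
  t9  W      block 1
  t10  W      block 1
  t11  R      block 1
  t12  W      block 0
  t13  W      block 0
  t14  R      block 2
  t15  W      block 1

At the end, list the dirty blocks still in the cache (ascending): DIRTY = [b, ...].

DIRTY = [1]

0: W B5 → L1 miss [D]
1: W B3 → L1 miss wb→B5 [D]
2: W B0 → L0 miss [D]
3: R B0 → L0 hit [D]
4: W B4 → L0 miss wb→B0 [D]
5: W B2 → L0 miss wb→B4 [D]
6: W B2 → L0 hit [D]
7: R B2 → L0 hit [D]
8: R B1 → L1 miss wb→B3 [-]
9: W B1 → L1 hit [D]
10: W B1 → L1 hit [D]
11: R B1 → L1 hit [D]
12: W B0 → L0 miss wb→B2 [D]
13: W B0 → L0 hit [D]
14: R B2 → L0 miss wb→B0 [-]
15: W B1 → L1 hit [D]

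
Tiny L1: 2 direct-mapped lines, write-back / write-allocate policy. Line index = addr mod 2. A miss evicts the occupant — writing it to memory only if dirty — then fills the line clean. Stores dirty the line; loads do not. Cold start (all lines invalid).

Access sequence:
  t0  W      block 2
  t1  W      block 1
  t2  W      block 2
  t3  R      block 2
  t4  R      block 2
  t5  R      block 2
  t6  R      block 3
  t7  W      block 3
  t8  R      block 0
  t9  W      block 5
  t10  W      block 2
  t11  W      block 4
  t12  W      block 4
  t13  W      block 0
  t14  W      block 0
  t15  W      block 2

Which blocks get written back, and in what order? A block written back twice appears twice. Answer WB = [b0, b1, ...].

0: W B2 -> L0 miss  d=D]
1: W B1 -> L1 miss  d=D]
2: W B2 -> L0 hit  d=D]
3: R B2 -> L0 hit  d=D]
4: R B2 -> L0 hit  d=D]
5: R B2 -> L0 hit  d=D]
6: R B3 -> L1 miss wb->B1  d=-]
7: W B3 -> L1 hit  d=D]
8: R B0 -> L0 miss wb->B2  d=-]
9: W B5 -> L1 miss wb->B3  d=D]
10: W B2 -> L0 miss  d=D]
11: W B4 -> L0 miss wb->B2  d=D]
12: W B4 -> L0 hit  d=D]
13: W B0 -> L0 miss wb->B4  d=D]
14: W B0 -> L0 hit  d=D]
15: W B2 -> L0 miss wb->B0  d=D]

WB = [1, 2, 3, 2, 4, 0]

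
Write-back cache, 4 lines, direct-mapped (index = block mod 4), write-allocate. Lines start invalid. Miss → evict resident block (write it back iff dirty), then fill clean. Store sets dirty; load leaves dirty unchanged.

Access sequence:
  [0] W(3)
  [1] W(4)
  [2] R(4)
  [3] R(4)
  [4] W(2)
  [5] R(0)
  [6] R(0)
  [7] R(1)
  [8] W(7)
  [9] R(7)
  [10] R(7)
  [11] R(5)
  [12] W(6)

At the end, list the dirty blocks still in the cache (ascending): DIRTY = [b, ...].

0: W B3 -> L3 miss  d=D]
1: W B4 -> L0 miss  d=D]
2: R B4 -> L0 hit  d=D]
3: R B4 -> L0 hit  d=D]
4: W B2 -> L2 miss  d=D]
5: R B0 -> L0 miss wb->B4  d=-]
6: R B0 -> L0 hit  d=-]
7: R B1 -> L1 miss  d=-]
8: W B7 -> L3 miss wb->B3  d=D]
9: R B7 -> L3 hit  d=D]
10: R B7 -> L3 hit  d=D]
11: R B5 -> L1 miss  d=-]
12: W B6 -> L2 miss wb->B2  d=D]

DIRTY = [6, 7]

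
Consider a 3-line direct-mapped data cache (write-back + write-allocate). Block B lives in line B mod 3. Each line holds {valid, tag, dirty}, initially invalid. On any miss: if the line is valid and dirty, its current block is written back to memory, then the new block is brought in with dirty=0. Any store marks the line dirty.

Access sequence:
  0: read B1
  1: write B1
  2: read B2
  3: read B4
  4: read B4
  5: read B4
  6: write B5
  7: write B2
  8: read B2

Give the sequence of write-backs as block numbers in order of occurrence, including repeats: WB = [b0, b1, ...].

  0 | R B1 → L1 miss [-]
  1 | W B1 → L1 hit [D]
  2 | R B2 → L2 miss [-]
  3 | R B4 → L1 miss wb→B1 [-]
  4 | R B4 → L1 hit [-]
  5 | R B4 → L1 hit [-]
  6 | W B5 → L2 miss [D]
  7 | W B2 → L2 miss wb→B5 [D]
  8 | R B2 → L2 hit [D]

WB = [1, 5]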